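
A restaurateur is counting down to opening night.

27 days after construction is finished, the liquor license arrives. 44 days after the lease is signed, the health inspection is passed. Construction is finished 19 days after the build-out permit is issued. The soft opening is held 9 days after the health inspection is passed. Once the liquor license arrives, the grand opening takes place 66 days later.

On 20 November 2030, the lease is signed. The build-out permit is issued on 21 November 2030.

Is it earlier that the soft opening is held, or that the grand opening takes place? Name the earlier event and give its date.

The soft opening is held — 12 January 2031

The lease is signed: Nov 20, 2030.
The health inspection is passed: Nov 20, 2030 + 44 days = Jan 3, 2031.
The soft opening is held: Jan 3, 2031 + 9 days = Jan 12, 2031.
The build-out permit is issued: Nov 21, 2030.
Construction is finished: Nov 21, 2030 + 19 days = Dec 10, 2030.
The liquor license arrives: Dec 10, 2030 + 27 days = Jan 6, 2031.
The grand opening takes place: Jan 6, 2031 + 66 days = Mar 13, 2031.
Comparing: the soft opening is held on Jan 12, 2031 vs the grand opening takes place on Mar 13, 2031. Earlier: the soft opening is held.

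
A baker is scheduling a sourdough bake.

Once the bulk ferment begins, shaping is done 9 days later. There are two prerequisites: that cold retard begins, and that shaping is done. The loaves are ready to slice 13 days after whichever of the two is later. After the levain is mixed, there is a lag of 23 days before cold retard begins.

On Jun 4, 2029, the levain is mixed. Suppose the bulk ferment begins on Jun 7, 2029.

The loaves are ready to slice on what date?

The levain is mixed: Jun 4, 2029.
Cold retard begins: Jun 4, 2029 + 23 days = Jun 27, 2029.
The bulk ferment begins: Jun 7, 2029.
Shaping is done: Jun 7, 2029 + 9 days = Jun 16, 2029.
Both prerequisites met — cold retard begins (Jun 27, 2029), shaping is done (Jun 16, 2029); the later is Jun 27, 2029.
The loaves are ready to slice: Jun 27, 2029 + 13 days = Jul 10, 2029.

Jul 10, 2029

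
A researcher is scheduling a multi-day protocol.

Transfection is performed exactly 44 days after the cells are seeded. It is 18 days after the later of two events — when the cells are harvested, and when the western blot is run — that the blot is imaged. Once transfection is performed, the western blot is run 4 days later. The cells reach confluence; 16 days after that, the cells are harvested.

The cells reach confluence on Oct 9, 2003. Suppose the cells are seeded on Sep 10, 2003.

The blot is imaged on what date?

The cells reach confluence: Oct 9, 2003.
The cells are harvested: Oct 9, 2003 + 16 days = Oct 25, 2003.
The cells are seeded: Sep 10, 2003.
Transfection is performed: Sep 10, 2003 + 44 days = Oct 24, 2003.
The western blot is run: Oct 24, 2003 + 4 days = Oct 28, 2003.
Both prerequisites met — the cells are harvested (Oct 25, 2003), the western blot is run (Oct 28, 2003); the later is Oct 28, 2003.
The blot is imaged: Oct 28, 2003 + 18 days = Nov 15, 2003.

Nov 15, 2003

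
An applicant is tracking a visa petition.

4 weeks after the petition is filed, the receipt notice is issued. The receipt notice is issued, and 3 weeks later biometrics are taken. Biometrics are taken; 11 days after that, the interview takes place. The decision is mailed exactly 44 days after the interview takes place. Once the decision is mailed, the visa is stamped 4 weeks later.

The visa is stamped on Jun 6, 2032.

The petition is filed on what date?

The visa is stamped: Jun 6, 2032.
The decision is mailed: Jun 6, 2032 − 4 weeks = May 9, 2032.
The interview takes place: May 9, 2032 − 44 days = Mar 26, 2032.
Biometrics are taken: Mar 26, 2032 − 11 days = Mar 15, 2032.
The receipt notice is issued: Mar 15, 2032 − 3 weeks = Feb 23, 2032.
The petition is filed: Feb 23, 2032 − 4 weeks = Jan 26, 2032.

Jan 26, 2032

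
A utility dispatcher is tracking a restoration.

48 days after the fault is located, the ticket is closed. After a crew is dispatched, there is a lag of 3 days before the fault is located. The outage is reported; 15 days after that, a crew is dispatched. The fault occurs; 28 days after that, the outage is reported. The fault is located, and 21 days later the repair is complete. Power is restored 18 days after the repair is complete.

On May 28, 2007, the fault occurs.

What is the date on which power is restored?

August 21, 2007

The fault occurs: May 28, 2007.
The outage is reported: May 28, 2007 + 28 days = Jun 25, 2007.
A crew is dispatched: Jun 25, 2007 + 15 days = Jul 10, 2007.
The fault is located: Jul 10, 2007 + 3 days = Jul 13, 2007.
The repair is complete: Jul 13, 2007 + 21 days = Aug 3, 2007.
Power is restored: Aug 3, 2007 + 18 days = Aug 21, 2007.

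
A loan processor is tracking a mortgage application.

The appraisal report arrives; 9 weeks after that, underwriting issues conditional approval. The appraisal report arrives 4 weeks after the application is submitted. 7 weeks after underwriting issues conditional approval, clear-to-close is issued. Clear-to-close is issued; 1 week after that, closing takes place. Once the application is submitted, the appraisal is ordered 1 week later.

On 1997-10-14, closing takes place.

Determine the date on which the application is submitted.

1997-05-20

Closing takes place: Oct 14, 1997.
Clear-to-close is issued: Oct 14, 1997 − 1 week = Oct 7, 1997.
Underwriting issues conditional approval: Oct 7, 1997 − 7 weeks = Aug 19, 1997.
The appraisal report arrives: Aug 19, 1997 − 9 weeks = Jun 17, 1997.
The application is submitted: Jun 17, 1997 − 4 weeks = May 20, 1997.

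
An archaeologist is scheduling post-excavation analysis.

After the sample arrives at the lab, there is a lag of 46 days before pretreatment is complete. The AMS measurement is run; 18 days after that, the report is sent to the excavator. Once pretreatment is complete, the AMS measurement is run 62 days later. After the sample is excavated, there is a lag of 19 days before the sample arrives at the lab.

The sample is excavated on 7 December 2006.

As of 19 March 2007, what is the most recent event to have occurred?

The sample is excavated: Dec 7, 2006.
The sample arrives at the lab: Dec 7, 2006 + 19 days = Dec 26, 2006.
Pretreatment is complete: Dec 26, 2006 + 46 days = Feb 10, 2007.
The AMS measurement is run: Feb 10, 2007 + 62 days = Apr 13, 2007.
The report is sent to the excavator: Apr 13, 2007 + 18 days = May 1, 2007.
Mar 19, 2007 falls between when pretreatment is complete (Feb 10, 2007) and when the AMS measurement is run (Apr 13, 2007).

Pretreatment is complete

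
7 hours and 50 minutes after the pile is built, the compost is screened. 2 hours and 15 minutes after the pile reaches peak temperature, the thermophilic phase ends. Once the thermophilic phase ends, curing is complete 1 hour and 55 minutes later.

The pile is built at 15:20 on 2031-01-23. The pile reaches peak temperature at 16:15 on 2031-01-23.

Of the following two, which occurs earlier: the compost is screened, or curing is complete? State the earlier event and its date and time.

The pile is built: 15:20 Jan 23, 2031.
The compost is screened: 15:20 Jan 23, 2031 + 7h50m = 23:10 Jan 23, 2031.
The pile reaches peak temperature: 16:15 Jan 23, 2031.
The thermophilic phase ends: 16:15 Jan 23, 2031 + 2h15m = 18:30 Jan 23, 2031.
Curing is complete: 18:30 Jan 23, 2031 + 1h55m = 20:25 Jan 23, 2031.
Comparing: the compost is screened at 23:10 Jan 23, 2031 vs curing is complete at 20:25 Jan 23, 2031. Earlier: curing is complete.

Curing is complete — 20:25 on 2031-01-23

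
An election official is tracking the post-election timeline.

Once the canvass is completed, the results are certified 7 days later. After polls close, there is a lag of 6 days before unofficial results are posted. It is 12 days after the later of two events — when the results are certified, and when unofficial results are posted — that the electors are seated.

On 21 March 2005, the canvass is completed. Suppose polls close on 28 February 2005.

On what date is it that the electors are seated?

9 April 2005

The canvass is completed: Mar 21, 2005.
The results are certified: Mar 21, 2005 + 7 days = Mar 28, 2005.
Polls close: Feb 28, 2005.
Unofficial results are posted: Feb 28, 2005 + 6 days = Mar 6, 2005.
Both prerequisites met — the results are certified (Mar 28, 2005), unofficial results are posted (Mar 6, 2005); the later is Mar 28, 2005.
The electors are seated: Mar 28, 2005 + 12 days = Apr 9, 2005.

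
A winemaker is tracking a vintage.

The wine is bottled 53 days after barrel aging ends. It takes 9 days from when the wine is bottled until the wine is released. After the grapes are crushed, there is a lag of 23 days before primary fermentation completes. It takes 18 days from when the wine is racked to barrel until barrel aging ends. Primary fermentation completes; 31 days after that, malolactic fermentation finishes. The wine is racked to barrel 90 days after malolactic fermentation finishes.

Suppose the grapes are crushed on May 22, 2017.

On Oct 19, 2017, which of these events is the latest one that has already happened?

The grapes are crushed: May 22, 2017.
Primary fermentation completes: May 22, 2017 + 23 days = Jun 14, 2017.
Malolactic fermentation finishes: Jun 14, 2017 + 31 days = Jul 15, 2017.
The wine is racked to barrel: Jul 15, 2017 + 90 days = Oct 13, 2017.
Barrel aging ends: Oct 13, 2017 + 18 days = Oct 31, 2017.
The wine is bottled: Oct 31, 2017 + 53 days = Dec 23, 2017.
The wine is released: Dec 23, 2017 + 9 days = Jan 1, 2018.
Oct 19, 2017 falls between when the wine is racked to barrel (Oct 13, 2017) and when barrel aging ends (Oct 31, 2017).

The wine is racked to barrel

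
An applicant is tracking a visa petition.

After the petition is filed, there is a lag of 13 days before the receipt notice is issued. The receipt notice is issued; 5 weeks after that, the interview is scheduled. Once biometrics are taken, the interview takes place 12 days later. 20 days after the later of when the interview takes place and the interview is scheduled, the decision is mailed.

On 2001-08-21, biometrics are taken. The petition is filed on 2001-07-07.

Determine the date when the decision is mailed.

Biometrics are taken: Aug 21, 2001.
The interview takes place: Aug 21, 2001 + 12 days = Sep 2, 2001.
The petition is filed: Jul 7, 2001.
The receipt notice is issued: Jul 7, 2001 + 13 days = Jul 20, 2001.
The interview is scheduled: Jul 20, 2001 + 5 weeks = Aug 24, 2001.
Both prerequisites met — the interview takes place (Sep 2, 2001), the interview is scheduled (Aug 24, 2001); the later is Sep 2, 2001.
The decision is mailed: Sep 2, 2001 + 20 days = Sep 22, 2001.

2001-09-22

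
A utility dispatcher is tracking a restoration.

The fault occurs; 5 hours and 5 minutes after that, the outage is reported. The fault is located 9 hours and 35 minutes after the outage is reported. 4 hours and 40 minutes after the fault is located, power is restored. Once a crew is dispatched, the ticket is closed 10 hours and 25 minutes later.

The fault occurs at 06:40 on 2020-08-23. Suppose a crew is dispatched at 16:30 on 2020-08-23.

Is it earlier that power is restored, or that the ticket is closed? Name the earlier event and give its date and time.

Power is restored — 02:00 on 2020-08-24

The fault occurs: 06:40 Aug 23, 2020.
The outage is reported: 06:40 Aug 23, 2020 + 5h05m = 11:45 Aug 23, 2020.
The fault is located: 11:45 Aug 23, 2020 + 9h35m = 21:20 Aug 23, 2020.
Power is restored: 21:20 Aug 23, 2020 + 4h40m = 02:00 Aug 24, 2020.
A crew is dispatched: 16:30 Aug 23, 2020.
The ticket is closed: 16:30 Aug 23, 2020 + 10h25m = 02:55 Aug 24, 2020.
Comparing: power is restored at 02:00 Aug 24, 2020 vs the ticket is closed at 02:55 Aug 24, 2020. Earlier: power is restored.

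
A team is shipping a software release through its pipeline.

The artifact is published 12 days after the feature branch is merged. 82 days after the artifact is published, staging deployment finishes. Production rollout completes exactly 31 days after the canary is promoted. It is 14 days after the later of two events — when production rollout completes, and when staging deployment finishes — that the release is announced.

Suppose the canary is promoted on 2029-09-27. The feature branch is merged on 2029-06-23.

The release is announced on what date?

The canary is promoted: Sep 27, 2029.
Production rollout completes: Sep 27, 2029 + 31 days = Oct 28, 2029.
The feature branch is merged: Jun 23, 2029.
The artifact is published: Jun 23, 2029 + 12 days = Jul 5, 2029.
Staging deployment finishes: Jul 5, 2029 + 82 days = Sep 25, 2029.
Both prerequisites met — production rollout completes (Oct 28, 2029), staging deployment finishes (Sep 25, 2029); the later is Oct 28, 2029.
The release is announced: Oct 28, 2029 + 14 days = Nov 11, 2029.

2029-11-11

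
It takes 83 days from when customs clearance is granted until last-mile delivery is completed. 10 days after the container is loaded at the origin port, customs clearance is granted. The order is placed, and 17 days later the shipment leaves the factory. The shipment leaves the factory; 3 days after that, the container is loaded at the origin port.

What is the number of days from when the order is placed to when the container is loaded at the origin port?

Causal path: the order is placed → the shipment leaves the factory → the container is loaded at the origin port.
Total delay along the path: 17 + 3 = 20 days.

20 days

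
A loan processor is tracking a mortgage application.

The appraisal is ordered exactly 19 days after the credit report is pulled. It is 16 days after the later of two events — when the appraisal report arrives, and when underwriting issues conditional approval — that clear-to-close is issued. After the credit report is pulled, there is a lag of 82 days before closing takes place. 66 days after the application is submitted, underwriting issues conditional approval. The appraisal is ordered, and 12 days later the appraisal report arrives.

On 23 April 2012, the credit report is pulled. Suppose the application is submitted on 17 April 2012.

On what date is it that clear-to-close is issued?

The credit report is pulled: Apr 23, 2012.
The appraisal is ordered: Apr 23, 2012 + 19 days = May 12, 2012.
The appraisal report arrives: May 12, 2012 + 12 days = May 24, 2012.
The application is submitted: Apr 17, 2012.
Underwriting issues conditional approval: Apr 17, 2012 + 66 days = Jun 22, 2012.
Both prerequisites met — the appraisal report arrives (May 24, 2012), underwriting issues conditional approval (Jun 22, 2012); the later is Jun 22, 2012.
Clear-to-close is issued: Jun 22, 2012 + 16 days = Jul 8, 2012.

8 July 2012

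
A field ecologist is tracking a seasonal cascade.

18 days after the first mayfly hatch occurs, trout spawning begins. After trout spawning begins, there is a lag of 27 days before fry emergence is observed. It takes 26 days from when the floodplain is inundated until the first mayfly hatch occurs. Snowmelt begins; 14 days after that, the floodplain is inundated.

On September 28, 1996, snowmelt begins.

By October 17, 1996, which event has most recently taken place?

The floodplain is inundated

Snowmelt begins: Sep 28, 1996.
The floodplain is inundated: Sep 28, 1996 + 14 days = Oct 12, 1996.
The first mayfly hatch occurs: Oct 12, 1996 + 26 days = Nov 7, 1996.
Trout spawning begins: Nov 7, 1996 + 18 days = Nov 25, 1996.
Fry emergence is observed: Nov 25, 1996 + 27 days = Dec 22, 1996.
Oct 17, 1996 falls between when the floodplain is inundated (Oct 12, 1996) and when the first mayfly hatch occurs (Nov 7, 1996).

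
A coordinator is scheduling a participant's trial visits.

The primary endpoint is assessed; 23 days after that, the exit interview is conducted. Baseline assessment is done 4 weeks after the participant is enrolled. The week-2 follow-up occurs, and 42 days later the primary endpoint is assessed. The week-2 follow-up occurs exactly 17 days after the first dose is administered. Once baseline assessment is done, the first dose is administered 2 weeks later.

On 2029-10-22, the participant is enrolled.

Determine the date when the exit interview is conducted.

The participant is enrolled: Oct 22, 2029.
Baseline assessment is done: Oct 22, 2029 + 4 weeks = Nov 19, 2029.
The first dose is administered: Nov 19, 2029 + 2 weeks = Dec 3, 2029.
The week-2 follow-up occurs: Dec 3, 2029 + 17 days = Dec 20, 2029.
The primary endpoint is assessed: Dec 20, 2029 + 42 days = Jan 31, 2030.
The exit interview is conducted: Jan 31, 2030 + 23 days = Feb 23, 2030.

2030-02-23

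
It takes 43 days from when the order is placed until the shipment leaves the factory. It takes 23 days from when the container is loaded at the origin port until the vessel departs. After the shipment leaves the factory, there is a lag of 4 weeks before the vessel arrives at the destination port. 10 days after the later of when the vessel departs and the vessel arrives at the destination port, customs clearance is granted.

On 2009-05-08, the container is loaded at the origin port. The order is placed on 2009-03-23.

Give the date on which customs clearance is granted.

2009-06-12

The container is loaded at the origin port: May 8, 2009.
The vessel departs: May 8, 2009 + 23 days = May 31, 2009.
The order is placed: Mar 23, 2009.
The shipment leaves the factory: Mar 23, 2009 + 43 days = May 5, 2009.
The vessel arrives at the destination port: May 5, 2009 + 4 weeks = Jun 2, 2009.
Both prerequisites met — the vessel departs (May 31, 2009), the vessel arrives at the destination port (Jun 2, 2009); the later is Jun 2, 2009.
Customs clearance is granted: Jun 2, 2009 + 10 days = Jun 12, 2009.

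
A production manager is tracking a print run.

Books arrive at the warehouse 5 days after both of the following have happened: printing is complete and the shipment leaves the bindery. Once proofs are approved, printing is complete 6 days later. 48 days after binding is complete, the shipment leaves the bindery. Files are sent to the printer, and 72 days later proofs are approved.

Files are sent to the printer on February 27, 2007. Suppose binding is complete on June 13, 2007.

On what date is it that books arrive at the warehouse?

Files are sent to the printer: Feb 27, 2007.
Proofs are approved: Feb 27, 2007 + 72 days = May 10, 2007.
Printing is complete: May 10, 2007 + 6 days = May 16, 2007.
Binding is complete: Jun 13, 2007.
The shipment leaves the bindery: Jun 13, 2007 + 48 days = Jul 31, 2007.
Both prerequisites met — printing is complete (May 16, 2007), the shipment leaves the bindery (Jul 31, 2007); the later is Jul 31, 2007.
Books arrive at the warehouse: Jul 31, 2007 + 5 days = Aug 5, 2007.

August 5, 2007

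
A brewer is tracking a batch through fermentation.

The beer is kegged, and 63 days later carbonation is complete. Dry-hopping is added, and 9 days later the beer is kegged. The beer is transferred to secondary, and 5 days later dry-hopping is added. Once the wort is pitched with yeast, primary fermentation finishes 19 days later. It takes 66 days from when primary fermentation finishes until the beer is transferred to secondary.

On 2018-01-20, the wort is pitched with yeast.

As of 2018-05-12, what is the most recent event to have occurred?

The beer is kegged

The wort is pitched with yeast: Jan 20, 2018.
Primary fermentation finishes: Jan 20, 2018 + 19 days = Feb 8, 2018.
The beer is transferred to secondary: Feb 8, 2018 + 66 days = Apr 15, 2018.
Dry-hopping is added: Apr 15, 2018 + 5 days = Apr 20, 2018.
The beer is kegged: Apr 20, 2018 + 9 days = Apr 29, 2018.
Carbonation is complete: Apr 29, 2018 + 63 days = Jul 1, 2018.
May 12, 2018 falls between when the beer is kegged (Apr 29, 2018) and when carbonation is complete (Jul 1, 2018).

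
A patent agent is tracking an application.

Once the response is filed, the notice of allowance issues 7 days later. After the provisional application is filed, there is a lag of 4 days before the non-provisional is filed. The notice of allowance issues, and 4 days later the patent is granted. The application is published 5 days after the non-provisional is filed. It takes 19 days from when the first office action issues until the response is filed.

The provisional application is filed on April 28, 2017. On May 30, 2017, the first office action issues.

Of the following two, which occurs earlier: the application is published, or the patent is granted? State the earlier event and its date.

The application is published — May 7, 2017

The provisional application is filed: Apr 28, 2017.
The non-provisional is filed: Apr 28, 2017 + 4 days = May 2, 2017.
The application is published: May 2, 2017 + 5 days = May 7, 2017.
The first office action issues: May 30, 2017.
The response is filed: May 30, 2017 + 19 days = Jun 18, 2017.
The notice of allowance issues: Jun 18, 2017 + 7 days = Jun 25, 2017.
The patent is granted: Jun 25, 2017 + 4 days = Jun 29, 2017.
Comparing: the application is published on May 7, 2017 vs the patent is granted on Jun 29, 2017. Earlier: the application is published.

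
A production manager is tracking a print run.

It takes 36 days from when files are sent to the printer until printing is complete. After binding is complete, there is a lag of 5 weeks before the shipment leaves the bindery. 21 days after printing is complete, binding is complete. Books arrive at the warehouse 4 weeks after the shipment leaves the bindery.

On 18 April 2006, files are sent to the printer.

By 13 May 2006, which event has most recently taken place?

Files are sent to the printer

Files are sent to the printer: Apr 18, 2006.
Printing is complete: Apr 18, 2006 + 36 days = May 24, 2006.
Binding is complete: May 24, 2006 + 21 days = Jun 14, 2006.
The shipment leaves the bindery: Jun 14, 2006 + 5 weeks = Jul 19, 2006.
Books arrive at the warehouse: Jul 19, 2006 + 4 weeks = Aug 16, 2006.
May 13, 2006 falls between when files are sent to the printer (Apr 18, 2006) and when printing is complete (May 24, 2006).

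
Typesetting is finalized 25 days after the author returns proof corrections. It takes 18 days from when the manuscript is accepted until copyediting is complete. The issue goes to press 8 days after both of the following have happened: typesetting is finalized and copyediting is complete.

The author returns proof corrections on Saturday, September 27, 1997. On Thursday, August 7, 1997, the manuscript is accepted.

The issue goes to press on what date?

The author returns proof corrections: Sep 27, 1997.
Typesetting is finalized: Sep 27, 1997 + 25 days = Oct 22, 1997.
The manuscript is accepted: Aug 7, 1997.
Copyediting is complete: Aug 7, 1997 + 18 days = Aug 25, 1997.
Both prerequisites met — typesetting is finalized (Oct 22, 1997), copyediting is complete (Aug 25, 1997); the later is Oct 22, 1997.
The issue goes to press: Oct 22, 1997 + 8 days = Oct 30, 1997.

Thursday, October 30, 1997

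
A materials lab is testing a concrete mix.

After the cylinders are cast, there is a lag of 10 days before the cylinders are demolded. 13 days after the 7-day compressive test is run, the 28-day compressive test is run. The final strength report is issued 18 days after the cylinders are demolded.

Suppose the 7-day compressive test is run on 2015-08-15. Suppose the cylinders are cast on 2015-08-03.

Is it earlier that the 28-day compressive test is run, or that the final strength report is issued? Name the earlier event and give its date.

The 28-day compressive test is run — 2015-08-28

The 7-day compressive test is run: Aug 15, 2015.
The 28-day compressive test is run: Aug 15, 2015 + 13 days = Aug 28, 2015.
The cylinders are cast: Aug 3, 2015.
The cylinders are demolded: Aug 3, 2015 + 10 days = Aug 13, 2015.
The final strength report is issued: Aug 13, 2015 + 18 days = Aug 31, 2015.
Comparing: the 28-day compressive test is run on Aug 28, 2015 vs the final strength report is issued on Aug 31, 2015. Earlier: the 28-day compressive test is run.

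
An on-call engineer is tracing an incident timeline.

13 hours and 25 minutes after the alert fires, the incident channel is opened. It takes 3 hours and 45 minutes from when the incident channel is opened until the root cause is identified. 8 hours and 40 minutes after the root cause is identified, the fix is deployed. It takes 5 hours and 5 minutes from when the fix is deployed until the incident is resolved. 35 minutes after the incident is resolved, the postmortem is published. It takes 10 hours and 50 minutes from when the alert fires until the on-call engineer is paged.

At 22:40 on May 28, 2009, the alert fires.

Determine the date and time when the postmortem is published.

06:10 on May 30, 2009

The alert fires: 22:40 May 28, 2009.
The incident channel is opened: 22:40 May 28, 2009 + 13h25m = 12:05 May 29, 2009.
The root cause is identified: 12:05 May 29, 2009 + 3h45m = 15:50 May 29, 2009.
The fix is deployed: 15:50 May 29, 2009 + 8h40m = 00:30 May 30, 2009.
The incident is resolved: 00:30 May 30, 2009 + 5h05m = 05:35 May 30, 2009.
The postmortem is published: 05:35 May 30, 2009 + 35m = 06:10 May 30, 2009.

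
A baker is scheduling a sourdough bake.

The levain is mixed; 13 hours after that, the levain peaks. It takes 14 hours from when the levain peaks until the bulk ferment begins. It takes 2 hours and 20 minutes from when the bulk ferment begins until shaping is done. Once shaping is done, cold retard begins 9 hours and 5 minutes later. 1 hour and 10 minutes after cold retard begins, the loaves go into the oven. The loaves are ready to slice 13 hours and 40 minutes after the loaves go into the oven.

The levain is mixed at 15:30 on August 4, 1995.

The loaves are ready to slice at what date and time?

The levain is mixed: 15:30 Aug 4, 1995.
The levain peaks: 15:30 Aug 4, 1995 + 13h = 04:30 Aug 5, 1995.
The bulk ferment begins: 04:30 Aug 5, 1995 + 14h = 18:30 Aug 5, 1995.
Shaping is done: 18:30 Aug 5, 1995 + 2h20m = 20:50 Aug 5, 1995.
Cold retard begins: 20:50 Aug 5, 1995 + 9h05m = 05:55 Aug 6, 1995.
The loaves go into the oven: 05:55 Aug 6, 1995 + 1h10m = 07:05 Aug 6, 1995.
The loaves are ready to slice: 07:05 Aug 6, 1995 + 13h40m = 20:45 Aug 6, 1995.

20:45 on August 6, 1995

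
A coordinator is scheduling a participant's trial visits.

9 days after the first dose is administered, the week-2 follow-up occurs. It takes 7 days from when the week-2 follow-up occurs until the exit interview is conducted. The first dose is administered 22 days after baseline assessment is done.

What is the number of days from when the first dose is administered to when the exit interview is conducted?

16 days

Causal path: the first dose is administered → the week-2 follow-up occurs → the exit interview is conducted.
Total delay along the path: 9 + 7 = 16 days.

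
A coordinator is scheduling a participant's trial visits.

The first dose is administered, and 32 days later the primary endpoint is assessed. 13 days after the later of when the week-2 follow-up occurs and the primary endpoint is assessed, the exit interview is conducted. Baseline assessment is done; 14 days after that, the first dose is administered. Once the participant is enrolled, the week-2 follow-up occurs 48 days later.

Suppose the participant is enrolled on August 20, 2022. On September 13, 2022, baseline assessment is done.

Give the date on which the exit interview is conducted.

The participant is enrolled: Aug 20, 2022.
The week-2 follow-up occurs: Aug 20, 2022 + 48 days = Oct 7, 2022.
Baseline assessment is done: Sep 13, 2022.
The first dose is administered: Sep 13, 2022 + 14 days = Sep 27, 2022.
The primary endpoint is assessed: Sep 27, 2022 + 32 days = Oct 29, 2022.
Both prerequisites met — the week-2 follow-up occurs (Oct 7, 2022), the primary endpoint is assessed (Oct 29, 2022); the later is Oct 29, 2022.
The exit interview is conducted: Oct 29, 2022 + 13 days = Nov 11, 2022.

November 11, 2022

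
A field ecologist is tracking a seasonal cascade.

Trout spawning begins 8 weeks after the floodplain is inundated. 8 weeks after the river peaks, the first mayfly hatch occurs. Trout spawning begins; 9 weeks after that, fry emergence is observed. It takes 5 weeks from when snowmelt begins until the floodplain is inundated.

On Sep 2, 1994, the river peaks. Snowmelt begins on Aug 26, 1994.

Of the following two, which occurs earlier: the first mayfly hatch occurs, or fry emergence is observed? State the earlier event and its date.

The first mayfly hatch occurs — Oct 28, 1994

The river peaks: Sep 2, 1994.
The first mayfly hatch occurs: Sep 2, 1994 + 8 weeks = Oct 28, 1994.
Snowmelt begins: Aug 26, 1994.
The floodplain is inundated: Aug 26, 1994 + 5 weeks = Sep 30, 1994.
Trout spawning begins: Sep 30, 1994 + 8 weeks = Nov 25, 1994.
Fry emergence is observed: Nov 25, 1994 + 9 weeks = Jan 27, 1995.
Comparing: the first mayfly hatch occurs on Oct 28, 1994 vs fry emergence is observed on Jan 27, 1995. Earlier: the first mayfly hatch occurs.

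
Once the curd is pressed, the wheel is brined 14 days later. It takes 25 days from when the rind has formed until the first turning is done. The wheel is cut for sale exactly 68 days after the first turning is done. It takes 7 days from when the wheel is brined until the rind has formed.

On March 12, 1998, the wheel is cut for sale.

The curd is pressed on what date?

November 18, 1997

The wheel is cut for sale: Mar 12, 1998.
The first turning is done: Mar 12, 1998 − 68 days = Jan 3, 1998.
The rind has formed: Jan 3, 1998 − 25 days = Dec 9, 1997.
The wheel is brined: Dec 9, 1997 − 7 days = Dec 2, 1997.
The curd is pressed: Dec 2, 1997 − 14 days = Nov 18, 1997.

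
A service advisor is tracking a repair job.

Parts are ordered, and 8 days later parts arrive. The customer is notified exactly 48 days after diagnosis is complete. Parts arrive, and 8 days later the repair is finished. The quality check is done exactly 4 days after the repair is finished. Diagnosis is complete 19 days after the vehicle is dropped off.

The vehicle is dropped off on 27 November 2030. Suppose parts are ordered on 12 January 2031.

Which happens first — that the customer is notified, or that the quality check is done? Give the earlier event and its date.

The quality check is done — 1 February 2031

The vehicle is dropped off: Nov 27, 2030.
Diagnosis is complete: Nov 27, 2030 + 19 days = Dec 16, 2030.
The customer is notified: Dec 16, 2030 + 48 days = Feb 2, 2031.
Parts are ordered: Jan 12, 2031.
Parts arrive: Jan 12, 2031 + 8 days = Jan 20, 2031.
The repair is finished: Jan 20, 2031 + 8 days = Jan 28, 2031.
The quality check is done: Jan 28, 2031 + 4 days = Feb 1, 2031.
Comparing: the customer is notified on Feb 2, 2031 vs the quality check is done on Feb 1, 2031. Earlier: the quality check is done.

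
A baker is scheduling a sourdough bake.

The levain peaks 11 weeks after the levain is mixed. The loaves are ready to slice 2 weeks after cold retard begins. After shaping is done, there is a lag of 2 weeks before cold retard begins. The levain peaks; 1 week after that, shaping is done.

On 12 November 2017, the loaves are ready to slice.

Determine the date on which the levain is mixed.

23 July 2017

The loaves are ready to slice: Nov 12, 2017.
Cold retard begins: Nov 12, 2017 − 2 weeks = Oct 29, 2017.
Shaping is done: Oct 29, 2017 − 2 weeks = Oct 15, 2017.
The levain peaks: Oct 15, 2017 − 1 week = Oct 8, 2017.
The levain is mixed: Oct 8, 2017 − 11 weeks = Jul 23, 2017.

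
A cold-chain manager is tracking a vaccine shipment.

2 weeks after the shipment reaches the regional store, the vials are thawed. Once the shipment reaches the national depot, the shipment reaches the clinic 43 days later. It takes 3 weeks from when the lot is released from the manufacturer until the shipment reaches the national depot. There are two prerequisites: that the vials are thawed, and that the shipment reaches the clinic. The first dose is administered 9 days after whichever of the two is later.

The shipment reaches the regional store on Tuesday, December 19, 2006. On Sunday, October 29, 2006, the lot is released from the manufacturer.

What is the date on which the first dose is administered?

Thursday, January 11, 2007

The shipment reaches the regional store: Dec 19, 2006.
The vials are thawed: Dec 19, 2006 + 2 weeks = Jan 2, 2007.
The lot is released from the manufacturer: Oct 29, 2006.
The shipment reaches the national depot: Oct 29, 2006 + 3 weeks = Nov 19, 2006.
The shipment reaches the clinic: Nov 19, 2006 + 43 days = Jan 1, 2007.
Both prerequisites met — the vials are thawed (Jan 2, 2007), the shipment reaches the clinic (Jan 1, 2007); the later is Jan 2, 2007.
The first dose is administered: Jan 2, 2007 + 9 days = Jan 11, 2007.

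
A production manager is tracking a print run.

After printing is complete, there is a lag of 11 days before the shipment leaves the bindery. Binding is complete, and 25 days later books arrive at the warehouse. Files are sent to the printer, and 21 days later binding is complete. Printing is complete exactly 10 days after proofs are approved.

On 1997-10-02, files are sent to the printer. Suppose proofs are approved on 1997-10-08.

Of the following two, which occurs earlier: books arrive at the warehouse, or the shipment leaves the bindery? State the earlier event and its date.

The shipment leaves the bindery — 1997-10-29

Files are sent to the printer: Oct 2, 1997.
Binding is complete: Oct 2, 1997 + 21 days = Oct 23, 1997.
Books arrive at the warehouse: Oct 23, 1997 + 25 days = Nov 17, 1997.
Proofs are approved: Oct 8, 1997.
Printing is complete: Oct 8, 1997 + 10 days = Oct 18, 1997.
The shipment leaves the bindery: Oct 18, 1997 + 11 days = Oct 29, 1997.
Comparing: books arrive at the warehouse on Nov 17, 1997 vs the shipment leaves the bindery on Oct 29, 1997. Earlier: the shipment leaves the bindery.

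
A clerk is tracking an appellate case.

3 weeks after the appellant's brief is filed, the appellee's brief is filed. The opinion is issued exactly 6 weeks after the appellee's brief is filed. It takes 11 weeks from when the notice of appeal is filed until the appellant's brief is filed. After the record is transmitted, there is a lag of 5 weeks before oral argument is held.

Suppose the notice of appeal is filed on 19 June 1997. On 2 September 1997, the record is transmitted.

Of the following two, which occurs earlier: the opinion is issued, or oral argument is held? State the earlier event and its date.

Oral argument is held — 7 October 1997

The notice of appeal is filed: Jun 19, 1997.
The appellant's brief is filed: Jun 19, 1997 + 11 weeks = Sep 4, 1997.
The appellee's brief is filed: Sep 4, 1997 + 3 weeks = Sep 25, 1997.
The opinion is issued: Sep 25, 1997 + 6 weeks = Nov 6, 1997.
The record is transmitted: Sep 2, 1997.
Oral argument is held: Sep 2, 1997 + 5 weeks = Oct 7, 1997.
Comparing: the opinion is issued on Nov 6, 1997 vs oral argument is held on Oct 7, 1997. Earlier: oral argument is held.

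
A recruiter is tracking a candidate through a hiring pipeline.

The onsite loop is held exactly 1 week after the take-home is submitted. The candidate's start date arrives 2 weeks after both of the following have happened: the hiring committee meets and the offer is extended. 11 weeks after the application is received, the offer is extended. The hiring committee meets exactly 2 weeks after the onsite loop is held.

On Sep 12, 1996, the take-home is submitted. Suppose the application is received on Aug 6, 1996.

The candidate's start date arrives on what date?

Nov 5, 1996

The take-home is submitted: Sep 12, 1996.
The onsite loop is held: Sep 12, 1996 + 1 week = Sep 19, 1996.
The hiring committee meets: Sep 19, 1996 + 2 weeks = Oct 3, 1996.
The application is received: Aug 6, 1996.
The offer is extended: Aug 6, 1996 + 11 weeks = Oct 22, 1996.
Both prerequisites met — the hiring committee meets (Oct 3, 1996), the offer is extended (Oct 22, 1996); the later is Oct 22, 1996.
The candidate's start date arrives: Oct 22, 1996 + 2 weeks = Nov 5, 1996.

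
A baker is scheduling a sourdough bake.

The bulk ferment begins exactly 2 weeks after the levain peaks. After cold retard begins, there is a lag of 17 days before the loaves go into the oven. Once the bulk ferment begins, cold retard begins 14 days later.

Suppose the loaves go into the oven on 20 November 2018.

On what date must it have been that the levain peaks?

The loaves go into the oven: Nov 20, 2018.
Cold retard begins: Nov 20, 2018 − 17 days = Nov 3, 2018.
The bulk ferment begins: Nov 3, 2018 − 14 days = Oct 20, 2018.
The levain peaks: Oct 20, 2018 − 2 weeks = Oct 6, 2018.

6 October 2018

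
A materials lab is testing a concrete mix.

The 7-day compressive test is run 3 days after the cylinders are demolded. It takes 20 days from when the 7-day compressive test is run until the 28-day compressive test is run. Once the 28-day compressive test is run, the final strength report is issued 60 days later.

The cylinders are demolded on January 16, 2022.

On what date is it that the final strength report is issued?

The cylinders are demolded: Jan 16, 2022.
The 7-day compressive test is run: Jan 16, 2022 + 3 days = Jan 19, 2022.
The 28-day compressive test is run: Jan 19, 2022 + 20 days = Feb 8, 2022.
The final strength report is issued: Feb 8, 2022 + 60 days = Apr 9, 2022.

April 9, 2022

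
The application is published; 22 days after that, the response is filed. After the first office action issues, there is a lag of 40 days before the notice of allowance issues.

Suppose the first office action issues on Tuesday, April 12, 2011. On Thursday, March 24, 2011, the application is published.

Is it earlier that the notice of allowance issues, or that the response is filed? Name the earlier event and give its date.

The response is filed — Friday, April 15, 2011

The first office action issues: Apr 12, 2011.
The notice of allowance issues: Apr 12, 2011 + 40 days = May 22, 2011.
The application is published: Mar 24, 2011.
The response is filed: Mar 24, 2011 + 22 days = Apr 15, 2011.
Comparing: the notice of allowance issues on May 22, 2011 vs the response is filed on Apr 15, 2011. Earlier: the response is filed.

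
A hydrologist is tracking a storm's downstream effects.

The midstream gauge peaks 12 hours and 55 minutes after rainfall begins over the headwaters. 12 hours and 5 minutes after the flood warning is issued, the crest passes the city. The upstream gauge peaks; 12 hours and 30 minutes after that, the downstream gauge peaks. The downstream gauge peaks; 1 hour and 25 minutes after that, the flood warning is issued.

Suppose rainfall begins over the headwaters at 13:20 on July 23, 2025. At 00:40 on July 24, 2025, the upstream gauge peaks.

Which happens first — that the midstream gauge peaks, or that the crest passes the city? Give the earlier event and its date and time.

Rainfall begins over the headwaters: 13:20 Jul 23, 2025.
The midstream gauge peaks: 13:20 Jul 23, 2025 + 12h55m = 02:15 Jul 24, 2025.
The upstream gauge peaks: 00:40 Jul 24, 2025.
The downstream gauge peaks: 00:40 Jul 24, 2025 + 12h30m = 13:10 Jul 24, 2025.
The flood warning is issued: 13:10 Jul 24, 2025 + 1h25m = 14:35 Jul 24, 2025.
The crest passes the city: 14:35 Jul 24, 2025 + 12h05m = 02:40 Jul 25, 2025.
Comparing: the midstream gauge peaks at 02:15 Jul 24, 2025 vs the crest passes the city at 02:40 Jul 25, 2025. Earlier: the midstream gauge peaks.

The midstream gauge peaks — 02:15 on July 24, 2025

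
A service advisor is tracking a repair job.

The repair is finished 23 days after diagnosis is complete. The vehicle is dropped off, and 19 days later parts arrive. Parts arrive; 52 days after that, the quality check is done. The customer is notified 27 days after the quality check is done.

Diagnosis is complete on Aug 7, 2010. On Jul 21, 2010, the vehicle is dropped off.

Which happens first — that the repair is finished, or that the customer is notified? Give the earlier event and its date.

The repair is finished — Aug 30, 2010

Diagnosis is complete: Aug 7, 2010.
The repair is finished: Aug 7, 2010 + 23 days = Aug 30, 2010.
The vehicle is dropped off: Jul 21, 2010.
Parts arrive: Jul 21, 2010 + 19 days = Aug 9, 2010.
The quality check is done: Aug 9, 2010 + 52 days = Sep 30, 2010.
The customer is notified: Sep 30, 2010 + 27 days = Oct 27, 2010.
Comparing: the repair is finished on Aug 30, 2010 vs the customer is notified on Oct 27, 2010. Earlier: the repair is finished.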